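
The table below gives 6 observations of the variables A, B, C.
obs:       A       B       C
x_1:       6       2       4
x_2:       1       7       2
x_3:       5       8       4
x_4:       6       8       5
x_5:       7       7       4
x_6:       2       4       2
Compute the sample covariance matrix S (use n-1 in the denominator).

Step 1 — column means:
  mean(A) = (6 + 1 + 5 + 6 + 7 + 2) / 6 = 27/6 = 4.5
  mean(B) = (2 + 7 + 8 + 8 + 7 + 4) / 6 = 36/6 = 6
  mean(C) = (4 + 2 + 4 + 5 + 4 + 2) / 6 = 21/6 = 3.5

Step 2 — sample covariance S[i,j] = (1/(n-1)) · Σ_k (x_{k,i} - mean_i) · (x_{k,j} - mean_j), with n-1 = 5.
  S[A,A] = ((1.5)·(1.5) + (-3.5)·(-3.5) + (0.5)·(0.5) + (1.5)·(1.5) + (2.5)·(2.5) + (-2.5)·(-2.5)) / 5 = 29.5/5 = 5.9
  S[A,B] = ((1.5)·(-4) + (-3.5)·(1) + (0.5)·(2) + (1.5)·(2) + (2.5)·(1) + (-2.5)·(-2)) / 5 = 2/5 = 0.4
  S[A,C] = ((1.5)·(0.5) + (-3.5)·(-1.5) + (0.5)·(0.5) + (1.5)·(1.5) + (2.5)·(0.5) + (-2.5)·(-1.5)) / 5 = 13.5/5 = 2.7
  S[B,B] = ((-4)·(-4) + (1)·(1) + (2)·(2) + (2)·(2) + (1)·(1) + (-2)·(-2)) / 5 = 30/5 = 6
  S[B,C] = ((-4)·(0.5) + (1)·(-1.5) + (2)·(0.5) + (2)·(1.5) + (1)·(0.5) + (-2)·(-1.5)) / 5 = 4/5 = 0.8
  S[C,C] = ((0.5)·(0.5) + (-1.5)·(-1.5) + (0.5)·(0.5) + (1.5)·(1.5) + (0.5)·(0.5) + (-1.5)·(-1.5)) / 5 = 7.5/5 = 1.5

S is symmetric (S[j,i] = S[i,j]). Assembling:

S = [[5.9, 0.4, 2.7],
 [0.4, 6, 0.8],
 [2.7, 0.8, 1.5]]


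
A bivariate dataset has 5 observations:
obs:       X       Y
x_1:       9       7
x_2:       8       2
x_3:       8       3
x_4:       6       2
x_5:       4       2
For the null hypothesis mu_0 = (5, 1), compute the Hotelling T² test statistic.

Step 1 — sample mean vector:
  mean(X) = (9 + 8 + 8 + 6 + 4) / 5 = 35/5 = 7
  mean(Y) = (7 + 2 + 3 + 2 + 2) / 5 = 16/5 = 3.2
  x̄ = (7, 3.2),  deviation x̄ - mu_0 = (7, 3.2) - (5, 1) = (2, 2.2).

Step 2 — sample covariance matrix, S[i,j] = (1/(n-1)) · Σ_k (x_{k,i} - mean_i) · (x_{k,j} - mean_j), divisor n-1 = 4:
  S[X,X] = ((2)·(2) + (1)·(1) + (1)·(1) + (-1)·(-1) + (-3)·(-3)) / 4 = 16/4 = 4
  S[X,Y] = ((2)·(3.8) + (1)·(-1.2) + (1)·(-0.2) + (-1)·(-1.2) + (-3)·(-1.2)) / 4 = 11/4 = 2.75
  S[Y,Y] = ((3.8)·(3.8) + (-1.2)·(-1.2) + (-0.2)·(-0.2) + (-1.2)·(-1.2) + (-1.2)·(-1.2)) / 4 = 18.8/4 = 4.7
  S = [[4, 2.75],
 [2.75, 4.7]].

Step 3 — invert S. det(S) = 4·4.7 - (2.75)² = 11.2375.
  S^{-1} = (1/det) · [[d, -b], [-b, a]] = [[0.4182, -0.2447],
 [-0.2447, 0.356]].

Step 4 — quadratic form (x̄ - mu_0)^T · S^{-1} · (x̄ - mu_0):
  S^{-1} · (x̄ - mu_0) = (0.2981, 0.2937),
  (x̄ - mu_0)^T · [...] = (2)·(0.2981) + (2.2)·(0.2937) = 1.2423.

Step 5 — scale by n: T² = 5 · 1.2423 = 6.2113.

T² ≈ 6.2113


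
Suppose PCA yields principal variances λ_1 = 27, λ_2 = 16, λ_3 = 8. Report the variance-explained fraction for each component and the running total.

Step 1 — total variance = trace(Sigma) = Σ λ_i = 27 + 16 + 8 = 51.

Step 2 — fraction explained by component i = λ_i / Σ λ:
  PC1: 27/51 = 0.5294
  PC2: 16/51 = 0.3137
  PC3: 8/51 = 0.1569

Step 3 — cumulative fraction after k components = (λ_1 + ... + λ_k) / Σ λ:
  k = 1: 27/51 = 0.5294
  k = 2: (27 + 16)/51 = 43/51 = 0.8431
  k = 3: (27 + 16 + 8)/51 = 51/51 = 1

Summary (fraction, with percent):

explained: PC1 0.5294 (52.94%), PC2 0.3137 (31.37%), PC3 0.1569 (15.69%);  cumulative: 0.5294, 0.8431, 1


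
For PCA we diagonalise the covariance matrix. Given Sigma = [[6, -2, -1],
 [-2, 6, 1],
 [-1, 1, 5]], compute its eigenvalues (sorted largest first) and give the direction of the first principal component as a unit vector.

Step 1 — characteristic polynomial p(λ) = det(λI - Sigma) = λ³ - tr·λ² + c_1·λ - det, where tr = trace, c_1 = sum of the principal 2×2 minors, det = det(Sigma):
  tr = 6 + 6 + 5 = 17,
  c_1 = (6·6 - (-2)²) + (6·5 - (-1)²) + (6·5 - (1)²) = 32 + 29 + 29 = 90,
  det = 6·(6·5 - (1)²) - (-2)·((-2)·5 - (1)·(-1)) + (-1)·((-2)·(1) - 6·(-1)) = 6·(29) - (-2)·(-9) + (-1)·(4) = 152.
  So p(λ) = λ³ - 17λ² + 90λ - 152.
Step 2 — look for an integer root (rational root theorem: any rational root is an integer divisor of 152). Testing λ = 4:
  p(4) = 64 - 272 + 360 - 152 = 0  ✓
  Dividing out (λ - 4): p(λ) = (λ - 4)(λ² - 13λ + 38).
Step 3 — remaining eigenvalues from the quadratic λ² - 13λ + 38 = 0:
  Δ = 13² - 4·38 = 169 - 152 = 17,  λ = (13 ± √17)/2 = (13 ± 4.1231)/2 ≈ 8.5616 or 4.4384.
  Sorted: λ_1 = 8.5616,  λ_2 = 4.4384,  λ_3 = 4  (check: sum = 17 = tr ✓).

Step 4 — unit eigenvector for λ_1 ≈ 8.5616: v spans the null space of (Sigma - λ_1 I), whose rows are
  r_1 = (-2.5616, -2, -1),  r_2 = (-2, -2.5616, 1),  r_3 = (-1, 1, -3.5616).
  v is orthogonal to every row, so take v ∝ r_1 × r_2 = ((-2)·(1) - (-1)·(-2.5616), (-1)·(-2) - (-2.5616)·(1), (-2.5616)·(-2.5616) - (-2)·(-2)) ≈ (-4.5616, 4.5616, 2.5616).
  Rescale (multiply by -1 so the first nonzero entry is positive): u = (4.5616, -4.5616, -2.5616).
  ||u|| = √((4.5616)² + (-4.5616)² + (-2.5616)²) = √(48.1771) ≈ 6.941,  v_1 = u/||u|| ≈ (0.6572, -0.6572, -0.369) (||v_1|| = 1).

λ_1 = 8.5616,  λ_2 = 4.4384,  λ_3 = 4;  v_1 ≈ (0.6572, -0.6572, -0.369)


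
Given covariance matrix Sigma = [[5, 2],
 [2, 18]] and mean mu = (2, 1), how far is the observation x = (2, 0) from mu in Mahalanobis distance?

Step 1 — centre the observation: (x - mu) = (0, -1).

Step 2 — invert Sigma. det(Sigma) = 5·18 - (2)² = 86.
  Sigma^{-1} = (1/det) · [[d, -b], [-b, a]] = [[0.2093, -0.0233],
 [-0.0233, 0.0581]].

Step 3 — form the quadratic (x - mu)^T · Sigma^{-1} · (x - mu):
  Sigma^{-1} · (x - mu) = (0.0233, -0.0581).
  (x - mu)^T · [Sigma^{-1} · (x - mu)] = (0)·(0.0233) + (-1)·(-0.0581) = 0.0581.

Step 4 — take square root: d = √(0.0581) ≈ 0.2411.

d(x, mu) = √(0.0581) ≈ 0.2411


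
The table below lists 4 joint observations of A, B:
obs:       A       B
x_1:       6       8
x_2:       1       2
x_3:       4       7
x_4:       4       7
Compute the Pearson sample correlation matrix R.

Step 1 — column means:
  mean(A) = (6 + 1 + 4 + 4) / 4 = 15/4 = 3.75
  mean(B) = (8 + 2 + 7 + 7) / 4 = 24/4 = 6

Step 2 — sample variances and covariances s[i,j] = (1/(n-1)) · Σ_k (x_{k,i} - mean_i) · (x_{k,j} - mean_j), with n-1 = 3:
  s[A,A] = ((2.25)·(2.25) + (-2.75)·(-2.75) + (0.25)·(0.25) + (0.25)·(0.25)) / 3 = 12.75/3 = 4.25
  s[A,B] = ((2.25)·(2) + (-2.75)·(-4) + (0.25)·(1) + (0.25)·(1)) / 3 = 16/3 = 5.3333
  s[B,B] = ((2)·(2) + (-4)·(-4) + (1)·(1) + (1)·(1)) / 3 = 22/3 = 7.3333
  Sample standard deviations s_i = √(s[i,i]):
  s(A) = √(4.25) = 2.0616
  s(B) = √(7.3333) = 2.708

Step 3 — r_{ij} = s_{ij} / (s_i · s_j):
  r[A,A] = 1 (diagonal).
  r[A,B] = 5.3333 / (2.0616 · 2.708) = 5.3333 / 5.5827 = 0.9553
  r[B,B] = 1 (diagonal).

R is symmetric with unit diagonal. Assembling:

R = [[1, 0.9553],
 [0.9553, 1]]


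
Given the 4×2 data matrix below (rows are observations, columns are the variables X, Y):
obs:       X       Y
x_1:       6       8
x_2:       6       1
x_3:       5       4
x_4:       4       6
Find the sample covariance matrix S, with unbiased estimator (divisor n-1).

Step 1 — column means:
  mean(X) = (6 + 6 + 5 + 4) / 4 = 21/4 = 5.25
  mean(Y) = (8 + 1 + 4 + 6) / 4 = 19/4 = 4.75

Step 2 — sample covariance S[i,j] = (1/(n-1)) · Σ_k (x_{k,i} - mean_i) · (x_{k,j} - mean_j), with n-1 = 3.
  S[X,X] = ((0.75)·(0.75) + (0.75)·(0.75) + (-0.25)·(-0.25) + (-1.25)·(-1.25)) / 3 = 2.75/3 = 0.9167
  S[X,Y] = ((0.75)·(3.25) + (0.75)·(-3.75) + (-0.25)·(-0.75) + (-1.25)·(1.25)) / 3 = -1.75/3 = -0.5833
  S[Y,Y] = ((3.25)·(3.25) + (-3.75)·(-3.75) + (-0.75)·(-0.75) + (1.25)·(1.25)) / 3 = 26.75/3 = 8.9167

S is symmetric (S[j,i] = S[i,j]). Assembling:

S = [[0.9167, -0.5833],
 [-0.5833, 8.9167]]


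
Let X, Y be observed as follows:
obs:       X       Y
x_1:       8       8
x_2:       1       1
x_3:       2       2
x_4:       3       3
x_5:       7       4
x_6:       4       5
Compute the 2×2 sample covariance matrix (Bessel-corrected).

Step 1 — column means:
  mean(X) = (8 + 1 + 2 + 3 + 7 + 4) / 6 = 25/6 = 4.1667
  mean(Y) = (8 + 1 + 2 + 3 + 4 + 5) / 6 = 23/6 = 3.8333

Step 2 — sample covariance S[i,j] = (1/(n-1)) · Σ_k (x_{k,i} - mean_i) · (x_{k,j} - mean_j), with n-1 = 5.
  S[X,X] = ((3.8333)·(3.8333) + (-3.1667)·(-3.1667) + (-2.1667)·(-2.1667) + (-1.1667)·(-1.1667) + (2.8333)·(2.8333) + (-0.1667)·(-0.1667)) / 5 = 38.8333/5 = 7.7667
  S[X,Y] = ((3.8333)·(4.1667) + (-3.1667)·(-2.8333) + (-2.1667)·(-1.8333) + (-1.1667)·(-0.8333) + (2.8333)·(0.1667) + (-0.1667)·(1.1667)) / 5 = 30.1667/5 = 6.0333
  S[Y,Y] = ((4.1667)·(4.1667) + (-2.8333)·(-2.8333) + (-1.8333)·(-1.8333) + (-0.8333)·(-0.8333) + (0.1667)·(0.1667) + (1.1667)·(1.1667)) / 5 = 30.8333/5 = 6.1667

S is symmetric (S[j,i] = S[i,j]). Assembling:

S = [[7.7667, 6.0333],
 [6.0333, 6.1667]]


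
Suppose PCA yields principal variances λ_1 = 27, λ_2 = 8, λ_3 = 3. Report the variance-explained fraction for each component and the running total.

Step 1 — total variance = trace(Sigma) = Σ λ_i = 27 + 8 + 3 = 38.

Step 2 — fraction explained by component i = λ_i / Σ λ:
  PC1: 27/38 = 0.7105
  PC2: 8/38 = 0.2105
  PC3: 3/38 = 0.0789

Step 3 — cumulative fraction after k components = (λ_1 + ... + λ_k) / Σ λ:
  k = 1: 27/38 = 0.7105
  k = 2: (27 + 8)/38 = 35/38 = 0.9211
  k = 3: (27 + 8 + 3)/38 = 38/38 = 1

Summary (fraction, with percent):

explained: PC1 0.7105 (71.05%), PC2 0.2105 (21.05%), PC3 0.0789 (7.89%);  cumulative: 0.7105, 0.9211, 1


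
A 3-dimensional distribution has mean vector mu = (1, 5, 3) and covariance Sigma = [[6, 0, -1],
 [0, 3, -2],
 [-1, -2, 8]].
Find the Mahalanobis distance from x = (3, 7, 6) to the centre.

Step 1 — centre the observation: (x - mu) = (2, 2, 3).

Step 2 — invert Sigma (cofactor / det for 3×3, or solve directly):
  Sigma^{-1} = [[0.1709, 0.0171, 0.0256],
 [0.0171, 0.4017, 0.1026],
 [0.0256, 0.1026, 0.1538]].

Step 3 — form the quadratic (x - mu)^T · Sigma^{-1} · (x - mu):
  Sigma^{-1} · (x - mu) = (0.453, 1.1453, 0.7179).
  (x - mu)^T · [Sigma^{-1} · (x - mu)] = (2)·(0.453) + (2)·(1.1453) + (3)·(0.7179) = 5.3504.

Step 4 — take square root: d = √(5.3504) ≈ 2.3131.

d(x, mu) = √(5.3504) ≈ 2.3131


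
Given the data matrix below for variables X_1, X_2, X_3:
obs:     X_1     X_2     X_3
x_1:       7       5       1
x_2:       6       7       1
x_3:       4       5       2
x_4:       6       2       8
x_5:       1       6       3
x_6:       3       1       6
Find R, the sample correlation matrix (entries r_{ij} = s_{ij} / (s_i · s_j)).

Step 1 — column means:
  mean(X_1) = (7 + 6 + 4 + 6 + 1 + 3) / 6 = 27/6 = 4.5
  mean(X_2) = (5 + 7 + 5 + 2 + 6 + 1) / 6 = 26/6 = 4.3333
  mean(X_3) = (1 + 1 + 2 + 8 + 3 + 6) / 6 = 21/6 = 3.5

Step 2 — sample variances and covariances s[i,j] = (1/(n-1)) · Σ_k (x_{k,i} - mean_i) · (x_{k,j} - mean_j), with n-1 = 5:
  s[X_1,X_1] = ((2.5)·(2.5) + (1.5)·(1.5) + (-0.5)·(-0.5) + (1.5)·(1.5) + (-3.5)·(-3.5) + (-1.5)·(-1.5)) / 5 = 25.5/5 = 5.1
  s[X_1,X_2] = ((2.5)·(0.6667) + (1.5)·(2.6667) + (-0.5)·(0.6667) + (1.5)·(-2.3333) + (-3.5)·(1.6667) + (-1.5)·(-3.3333)) / 5 = 1/5 = 0.2
  s[X_1,X_3] = ((2.5)·(-2.5) + (1.5)·(-2.5) + (-0.5)·(-1.5) + (1.5)·(4.5) + (-3.5)·(-0.5) + (-1.5)·(2.5)) / 5 = -4.5/5 = -0.9
  s[X_2,X_2] = ((0.6667)·(0.6667) + (2.6667)·(2.6667) + (0.6667)·(0.6667) + (-2.3333)·(-2.3333) + (1.6667)·(1.6667) + (-3.3333)·(-3.3333)) / 5 = 27.3333/5 = 5.4667
  s[X_2,X_3] = ((0.6667)·(-2.5) + (2.6667)·(-2.5) + (0.6667)·(-1.5) + (-2.3333)·(4.5) + (1.6667)·(-0.5) + (-3.3333)·(2.5)) / 5 = -29/5 = -5.8
  s[X_3,X_3] = ((-2.5)·(-2.5) + (-2.5)·(-2.5) + (-1.5)·(-1.5) + (4.5)·(4.5) + (-0.5)·(-0.5) + (2.5)·(2.5)) / 5 = 41.5/5 = 8.3
  Sample standard deviations s_i = √(s[i,i]):
  s(X_1) = √(5.1) = 2.2583
  s(X_2) = √(5.4667) = 2.3381
  s(X_3) = √(8.3) = 2.881

Step 3 — r_{ij} = s_{ij} / (s_i · s_j):
  r[X_1,X_1] = 1 (diagonal).
  r[X_1,X_2] = 0.2 / (2.2583 · 2.3381) = 0.2 / 5.2802 = 0.0379
  r[X_1,X_3] = -0.9 / (2.2583 · 2.881) = -0.9 / 6.5062 = -0.1383
  r[X_2,X_2] = 1 (diagonal).
  r[X_2,X_3] = -5.8 / (2.3381 · 2.881) = -5.8 / 6.736 = -0.861
  r[X_3,X_3] = 1 (diagonal).

R is symmetric with unit diagonal. Assembling:

R = [[1, 0.0379, -0.1383],
 [0.0379, 1, -0.861],
 [-0.1383, -0.861, 1]]


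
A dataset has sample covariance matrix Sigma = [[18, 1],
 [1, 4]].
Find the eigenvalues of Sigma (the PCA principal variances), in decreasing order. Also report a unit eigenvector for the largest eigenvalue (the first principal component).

Step 1 — characteristic polynomial of 2×2 Sigma:
  det(Sigma - λI) = λ² - trace · λ + det = 0.
  trace = 18 + 4 = 22, det = 18·4 - (1)² = 71.
Step 2 — discriminant:
  Δ = trace² - 4·det = 484 - 284 = 200.
Step 3 — eigenvalues:
  λ = (trace ± √Δ)/2 = (22 ± 14.1421)/2,
  λ_1 = 18.0711,  λ_2 = 3.9289.

Step 4 — unit eigenvector for λ_1: solve (Sigma - λ_1 I)v = 0. First row:
  (18 - 18.0711)·v_x + (1)·v_y = 0, i.e. (-0.0711)·v_x + (1)·v_y = 0,
  so v ∝ (b, λ_1 - a) = (1, 0.0711) = u.
  ||u|| = √((1)² + (0.0711)²) = √(1.0051) ≈ 1.0025,
  v_1 = u/||u|| ≈ (0.9975, 0.0709) (||v_1|| = 1).

λ_1 = 18.0711,  λ_2 = 3.9289;  v_1 ≈ (0.9975, 0.0709)


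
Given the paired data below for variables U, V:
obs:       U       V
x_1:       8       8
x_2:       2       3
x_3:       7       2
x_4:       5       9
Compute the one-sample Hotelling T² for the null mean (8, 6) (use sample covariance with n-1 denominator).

Step 1 — sample mean vector:
  mean(U) = (8 + 2 + 7 + 5) / 4 = 22/4 = 5.5
  mean(V) = (8 + 3 + 2 + 9) / 4 = 22/4 = 5.5
  x̄ = (5.5, 5.5),  deviation x̄ - mu_0 = (5.5, 5.5) - (8, 6) = (-2.5, -0.5).

Step 2 — sample covariance matrix, S[i,j] = (1/(n-1)) · Σ_k (x_{k,i} - mean_i) · (x_{k,j} - mean_j), divisor n-1 = 3:
  S[U,U] = ((2.5)·(2.5) + (-3.5)·(-3.5) + (1.5)·(1.5) + (-0.5)·(-0.5)) / 3 = 21/3 = 7
  S[U,V] = ((2.5)·(2.5) + (-3.5)·(-2.5) + (1.5)·(-3.5) + (-0.5)·(3.5)) / 3 = 8/3 = 2.6667
  S[V,V] = ((2.5)·(2.5) + (-2.5)·(-2.5) + (-3.5)·(-3.5) + (3.5)·(3.5)) / 3 = 37/3 = 12.3333
  S = [[7, 2.6667],
 [2.6667, 12.3333]].

Step 3 — invert S. det(S) = 7·12.3333 - (2.6667)² = 79.2222.
  S^{-1} = (1/det) · [[d, -b], [-b, a]] = [[0.1557, -0.0337],
 [-0.0337, 0.0884]].

Step 4 — quadratic form (x̄ - mu_0)^T · S^{-1} · (x̄ - mu_0):
  S^{-1} · (x̄ - mu_0) = (-0.3724, 0.04),
  (x̄ - mu_0)^T · [...] = (-2.5)·(-0.3724) + (-0.5)·(0.04) = 0.9109.

Step 5 — scale by n: T² = 4 · 0.9109 = 3.6438.

T² ≈ 3.6438


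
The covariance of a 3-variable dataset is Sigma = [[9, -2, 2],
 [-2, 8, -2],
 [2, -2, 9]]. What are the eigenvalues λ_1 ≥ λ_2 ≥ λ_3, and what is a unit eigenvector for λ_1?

Step 1 — characteristic polynomial p(λ) = det(λI - Sigma) = λ³ - tr·λ² + c_1·λ - det, where tr = trace, c_1 = sum of the principal 2×2 minors, det = det(Sigma):
  tr = 9 + 8 + 9 = 26,
  c_1 = (9·8 - (-2)²) + (9·9 - (2)²) + (8·9 - (-2)²) = 68 + 77 + 68 = 213,
  det = 9·(8·9 - (-2)²) - (-2)·((-2)·9 - (-2)·(2)) + (2)·((-2)·(-2) - 8·(2)) = 9·(68) - (-2)·(-14) + (2)·(-12) = 560.
  So p(λ) = λ³ - 26λ² + 213λ - 560.
Step 2 — look for an integer root (rational root theorem: any rational root is an integer divisor of 560). Testing λ = 7:
  p(7) = 343 - 1274 + 1491 - 560 = 0  ✓
  Dividing out (λ - 7): p(λ) = (λ - 7)(λ² - 19λ + 80).
Step 3 — remaining eigenvalues from the quadratic λ² - 19λ + 80 = 0:
  Δ = 19² - 4·80 = 361 - 320 = 41,  λ = (19 ± √41)/2 = (19 ± 6.4031)/2 ≈ 12.7016 or 6.2984.
  Sorted: λ_1 = 12.7016,  λ_2 = 7,  λ_3 = 6.2984  (check: sum = 26 = tr ✓).

Step 4 — unit eigenvector for λ_1 ≈ 12.7016: v spans the null space of (Sigma - λ_1 I), whose rows are
  r_1 = (-3.7016, -2, 2),  r_2 = (-2, -4.7016, -2),  r_3 = (2, -2, -3.7016).
  v is orthogonal to every row, so take v ∝ r_1 × r_2 = ((-2)·(-2) - (2)·(-4.7016), (2)·(-2) - (-3.7016)·(-2), (-3.7016)·(-4.7016) - (-2)·(-2)) ≈ (13.4031, -11.4031, 13.4031).
  Let u = (13.4031, -11.4031, 13.4031).
  ||u|| = √((13.4031)² + (-11.4031)² + (13.4031)²) = √(489.3187) ≈ 22.1205,  v_1 = u/||u|| ≈ (0.6059, -0.5155, 0.6059) (||v_1|| = 1).

λ_1 = 12.7016,  λ_2 = 7,  λ_3 = 6.2984;  v_1 ≈ (0.6059, -0.5155, 0.6059)


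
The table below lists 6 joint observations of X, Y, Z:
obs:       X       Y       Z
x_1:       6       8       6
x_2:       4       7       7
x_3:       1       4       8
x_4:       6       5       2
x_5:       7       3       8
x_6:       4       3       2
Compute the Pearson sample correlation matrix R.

Step 1 — column means:
  mean(X) = (6 + 4 + 1 + 6 + 7 + 4) / 6 = 28/6 = 4.6667
  mean(Y) = (8 + 7 + 4 + 5 + 3 + 3) / 6 = 30/6 = 5
  mean(Z) = (6 + 7 + 8 + 2 + 8 + 2) / 6 = 33/6 = 5.5

Step 2 — sample variances and covariances s[i,j] = (1/(n-1)) · Σ_k (x_{k,i} - mean_i) · (x_{k,j} - mean_j), with n-1 = 5:
  s[X,X] = ((1.3333)·(1.3333) + (-0.6667)·(-0.6667) + (-3.6667)·(-3.6667) + (1.3333)·(1.3333) + (2.3333)·(2.3333) + (-0.6667)·(-0.6667)) / 5 = 23.3333/5 = 4.6667
  s[X,Y] = ((1.3333)·(3) + (-0.6667)·(2) + (-3.6667)·(-1) + (1.3333)·(0) + (2.3333)·(-2) + (-0.6667)·(-2)) / 5 = 3/5 = 0.6
  s[X,Z] = ((1.3333)·(0.5) + (-0.6667)·(1.5) + (-3.6667)·(2.5) + (1.3333)·(-3.5) + (2.3333)·(2.5) + (-0.6667)·(-3.5)) / 5 = -6/5 = -1.2
  s[Y,Y] = ((3)·(3) + (2)·(2) + (-1)·(-1) + (0)·(0) + (-2)·(-2) + (-2)·(-2)) / 5 = 22/5 = 4.4
  s[Y,Z] = ((3)·(0.5) + (2)·(1.5) + (-1)·(2.5) + (0)·(-3.5) + (-2)·(2.5) + (-2)·(-3.5)) / 5 = 4/5 = 0.8
  s[Z,Z] = ((0.5)·(0.5) + (1.5)·(1.5) + (2.5)·(2.5) + (-3.5)·(-3.5) + (2.5)·(2.5) + (-3.5)·(-3.5)) / 5 = 39.5/5 = 7.9
  Sample standard deviations s_i = √(s[i,i]):
  s(X) = √(4.6667) = 2.1602
  s(Y) = √(4.4) = 2.0976
  s(Z) = √(7.9) = 2.8107

Step 3 — r_{ij} = s_{ij} / (s_i · s_j):
  r[X,X] = 1 (diagonal).
  r[X,Y] = 0.6 / (2.1602 · 2.0976) = 0.6 / 4.5314 = 0.1324
  r[X,Z] = -1.2 / (2.1602 · 2.8107) = -1.2 / 6.0718 = -0.1976
  r[Y,Y] = 1 (diagonal).
  r[Y,Z] = 0.8 / (2.0976 · 2.8107) = 0.8 / 5.8958 = 0.1357
  r[Z,Z] = 1 (diagonal).

R is symmetric with unit diagonal. Assembling:

R = [[1, 0.1324, -0.1976],
 [0.1324, 1, 0.1357],
 [-0.1976, 0.1357, 1]]


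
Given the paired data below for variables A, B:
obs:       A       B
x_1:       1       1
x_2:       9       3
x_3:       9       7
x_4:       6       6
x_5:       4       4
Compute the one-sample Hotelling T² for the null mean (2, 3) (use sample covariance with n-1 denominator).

Step 1 — sample mean vector:
  mean(A) = (1 + 9 + 9 + 6 + 4) / 5 = 29/5 = 5.8
  mean(B) = (1 + 3 + 7 + 6 + 4) / 5 = 21/5 = 4.2
  x̄ = (5.8, 4.2),  deviation x̄ - mu_0 = (5.8, 4.2) - (2, 3) = (3.8, 1.2).

Step 2 — sample covariance matrix, S[i,j] = (1/(n-1)) · Σ_k (x_{k,i} - mean_i) · (x_{k,j} - mean_j), divisor n-1 = 4:
  S[A,A] = ((-4.8)·(-4.8) + (3.2)·(3.2) + (3.2)·(3.2) + (0.2)·(0.2) + (-1.8)·(-1.8)) / 4 = 46.8/4 = 11.7
  S[A,B] = ((-4.8)·(-3.2) + (3.2)·(-1.2) + (3.2)·(2.8) + (0.2)·(1.8) + (-1.8)·(-0.2)) / 4 = 21.2/4 = 5.3
  S[B,B] = ((-3.2)·(-3.2) + (-1.2)·(-1.2) + (2.8)·(2.8) + (1.8)·(1.8) + (-0.2)·(-0.2)) / 4 = 22.8/4 = 5.7
  S = [[11.7, 5.3],
 [5.3, 5.7]].

Step 3 — invert S. det(S) = 11.7·5.7 - (5.3)² = 38.6.
  S^{-1} = (1/det) · [[d, -b], [-b, a]] = [[0.1477, -0.1373],
 [-0.1373, 0.3031]].

Step 4 — quadratic form (x̄ - mu_0)^T · S^{-1} · (x̄ - mu_0):
  S^{-1} · (x̄ - mu_0) = (0.3964, -0.158),
  (x̄ - mu_0)^T · [...] = (3.8)·(0.3964) + (1.2)·(-0.158) = 1.3166.

Step 5 — scale by n: T² = 5 · 1.3166 = 6.5829.

T² ≈ 6.5829


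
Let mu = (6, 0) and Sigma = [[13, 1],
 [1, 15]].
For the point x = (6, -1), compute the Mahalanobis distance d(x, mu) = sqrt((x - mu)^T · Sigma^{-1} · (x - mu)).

Step 1 — centre the observation: (x - mu) = (0, -1).

Step 2 — invert Sigma. det(Sigma) = 13·15 - (1)² = 194.
  Sigma^{-1} = (1/det) · [[d, -b], [-b, a]] = [[0.0773, -0.0052],
 [-0.0052, 0.067]].

Step 3 — form the quadratic (x - mu)^T · Sigma^{-1} · (x - mu):
  Sigma^{-1} · (x - mu) = (0.0052, -0.067).
  (x - mu)^T · [Sigma^{-1} · (x - mu)] = (0)·(0.0052) + (-1)·(-0.067) = 0.067.

Step 4 — take square root: d = √(0.067) ≈ 0.2589.

d(x, mu) = √(0.067) ≈ 0.2589


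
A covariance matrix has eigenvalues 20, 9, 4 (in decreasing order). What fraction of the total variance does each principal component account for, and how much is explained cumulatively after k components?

Step 1 — total variance = trace(Sigma) = Σ λ_i = 20 + 9 + 4 = 33.

Step 2 — fraction explained by component i = λ_i / Σ λ:
  PC1: 20/33 = 0.6061
  PC2: 9/33 = 0.2727
  PC3: 4/33 = 0.1212

Step 3 — cumulative fraction after k components = (λ_1 + ... + λ_k) / Σ λ:
  k = 1: 20/33 = 0.6061
  k = 2: (20 + 9)/33 = 29/33 = 0.8788
  k = 3: (20 + 9 + 4)/33 = 33/33 = 1

Summary (fraction, with percent):

explained: PC1 0.6061 (60.61%), PC2 0.2727 (27.27%), PC3 0.1212 (12.12%);  cumulative: 0.6061, 0.8788, 1


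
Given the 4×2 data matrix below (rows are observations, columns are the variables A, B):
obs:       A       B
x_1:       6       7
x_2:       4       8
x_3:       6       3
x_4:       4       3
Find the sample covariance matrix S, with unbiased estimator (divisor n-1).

Step 1 — column means:
  mean(A) = (6 + 4 + 6 + 4) / 4 = 20/4 = 5
  mean(B) = (7 + 8 + 3 + 3) / 4 = 21/4 = 5.25

Step 2 — sample covariance S[i,j] = (1/(n-1)) · Σ_k (x_{k,i} - mean_i) · (x_{k,j} - mean_j), with n-1 = 3.
  S[A,A] = ((1)·(1) + (-1)·(-1) + (1)·(1) + (-1)·(-1)) / 3 = 4/3 = 1.3333
  S[A,B] = ((1)·(1.75) + (-1)·(2.75) + (1)·(-2.25) + (-1)·(-2.25)) / 3 = -1/3 = -0.3333
  S[B,B] = ((1.75)·(1.75) + (2.75)·(2.75) + (-2.25)·(-2.25) + (-2.25)·(-2.25)) / 3 = 20.75/3 = 6.9167

S is symmetric (S[j,i] = S[i,j]). Assembling:

S = [[1.3333, -0.3333],
 [-0.3333, 6.9167]]


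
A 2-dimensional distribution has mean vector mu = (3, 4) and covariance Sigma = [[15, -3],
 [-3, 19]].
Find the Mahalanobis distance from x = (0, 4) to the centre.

Step 1 — centre the observation: (x - mu) = (-3, 0).

Step 2 — invert Sigma. det(Sigma) = 15·19 - (-3)² = 276.
  Sigma^{-1} = (1/det) · [[d, -b], [-b, a]] = [[0.0688, 0.0109],
 [0.0109, 0.0543]].

Step 3 — form the quadratic (x - mu)^T · Sigma^{-1} · (x - mu):
  Sigma^{-1} · (x - mu) = (-0.2065, -0.0326).
  (x - mu)^T · [Sigma^{-1} · (x - mu)] = (-3)·(-0.2065) + (0)·(-0.0326) = 0.6196.

Step 4 — take square root: d = √(0.6196) ≈ 0.7871.

d(x, mu) = √(0.6196) ≈ 0.7871


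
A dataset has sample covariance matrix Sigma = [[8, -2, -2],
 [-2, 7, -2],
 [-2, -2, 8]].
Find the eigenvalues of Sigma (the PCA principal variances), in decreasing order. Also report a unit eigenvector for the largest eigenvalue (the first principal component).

Step 1 — characteristic polynomial p(λ) = det(λI - Sigma) = λ³ - tr·λ² + c_1·λ - det, where tr = trace, c_1 = sum of the principal 2×2 minors, det = det(Sigma):
  tr = 8 + 7 + 8 = 23,
  c_1 = (8·7 - (-2)²) + (8·8 - (-2)²) + (7·8 - (-2)²) = 52 + 60 + 52 = 164,
  det = 8·(7·8 - (-2)²) - (-2)·((-2)·8 - (-2)·(-2)) + (-2)·((-2)·(-2) - 7·(-2)) = 8·(52) - (-2)·(-20) + (-2)·(18) = 340.
  So p(λ) = λ³ - 23λ² + 164λ - 340.
Step 2 — look for an integer root (rational root theorem: any rational root is an integer divisor of 340). Testing λ = 10:
  p(10) = 1000 - 2300 + 1640 - 340 = 0  ✓
  Dividing out (λ - 10): p(λ) = (λ - 10)(λ² - 13λ + 34).
Step 3 — remaining eigenvalues from the quadratic λ² - 13λ + 34 = 0:
  Δ = 13² - 4·34 = 169 - 136 = 33,  λ = (13 ± √33)/2 = (13 ± 5.7446)/2 ≈ 9.3723 or 3.6277.
  Sorted: λ_1 = 10,  λ_2 = 9.3723,  λ_3 = 3.6277  (check: sum = 23 = tr ✓).

Step 4 — unit eigenvector for λ_1 = 10: v spans the null space of (Sigma - λ_1 I), whose rows are
  r_1 = (-2, -2, -2),  r_2 = (-2, -3, -2),  r_3 = (-2, -2, -2).
  v is orthogonal to every row, so take v ∝ r_1 × r_2 = ((-2)·(-2) - (-2)·(-3), (-2)·(-2) - (-2)·(-2), (-2)·(-3) - (-2)·(-2)) = (-2, 0, 2).
  Rescale (divide by 2; multiply by -1 so the first nonzero entry is positive): u = (1, 0, -1).
  ||u|| = √((1)² + (0)² + (-1)²) = √(2) ≈ 1.4142,  v_1 = u/||u|| ≈ (0.7071, 0, -0.7071) (||v_1|| = 1).

λ_1 = 10,  λ_2 = 9.3723,  λ_3 = 3.6277;  v_1 ≈ (0.7071, 0, -0.7071)


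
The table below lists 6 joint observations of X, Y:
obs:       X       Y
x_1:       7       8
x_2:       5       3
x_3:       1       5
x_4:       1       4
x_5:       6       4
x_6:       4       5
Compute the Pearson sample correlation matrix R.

Step 1 — column means:
  mean(X) = (7 + 5 + 1 + 1 + 6 + 4) / 6 = 24/6 = 4
  mean(Y) = (8 + 3 + 5 + 4 + 4 + 5) / 6 = 29/6 = 4.8333

Step 2 — sample variances and covariances s[i,j] = (1/(n-1)) · Σ_k (x_{k,i} - mean_i) · (x_{k,j} - mean_j), with n-1 = 5:
  s[X,X] = ((3)·(3) + (1)·(1) + (-3)·(-3) + (-3)·(-3) + (2)·(2) + (0)·(0)) / 5 = 32/5 = 6.4
  s[X,Y] = ((3)·(3.1667) + (1)·(-1.8333) + (-3)·(0.1667) + (-3)·(-0.8333) + (2)·(-0.8333) + (0)·(0.1667)) / 5 = 8/5 = 1.6
  s[Y,Y] = ((3.1667)·(3.1667) + (-1.8333)·(-1.8333) + (0.1667)·(0.1667) + (-0.8333)·(-0.8333) + (-0.8333)·(-0.8333) + (0.1667)·(0.1667)) / 5 = 14.8333/5 = 2.9667
  Sample standard deviations s_i = √(s[i,i]):
  s(X) = √(6.4) = 2.5298
  s(Y) = √(2.9667) = 1.7224

Step 3 — r_{ij} = s_{ij} / (s_i · s_j):
  r[X,X] = 1 (diagonal).
  r[X,Y] = 1.6 / (2.5298 · 1.7224) = 1.6 / 4.3574 = 0.3672
  r[Y,Y] = 1 (diagonal).

R is symmetric with unit diagonal. Assembling:

R = [[1, 0.3672],
 [0.3672, 1]]


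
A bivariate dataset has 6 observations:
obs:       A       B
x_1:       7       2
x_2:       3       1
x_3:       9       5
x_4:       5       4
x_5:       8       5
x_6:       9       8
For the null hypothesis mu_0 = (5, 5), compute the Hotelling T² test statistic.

Step 1 — sample mean vector:
  mean(A) = (7 + 3 + 9 + 5 + 8 + 9) / 6 = 41/6 = 6.8333
  mean(B) = (2 + 1 + 5 + 4 + 5 + 8) / 6 = 25/6 = 4.1667
  x̄ = (6.8333, 4.1667),  deviation x̄ - mu_0 = (6.8333, 4.1667) - (5, 5) = (1.8333, -0.8333).

Step 2 — sample covariance matrix, S[i,j] = (1/(n-1)) · Σ_k (x_{k,i} - mean_i) · (x_{k,j} - mean_j), divisor n-1 = 5:
  S[A,A] = ((0.1667)·(0.1667) + (-3.8333)·(-3.8333) + (2.1667)·(2.1667) + (-1.8333)·(-1.8333) + (1.1667)·(1.1667) + (2.1667)·(2.1667)) / 5 = 28.8333/5 = 5.7667
  S[A,B] = ((0.1667)·(-2.1667) + (-3.8333)·(-3.1667) + (2.1667)·(0.8333) + (-1.8333)·(-0.1667) + (1.1667)·(0.8333) + (2.1667)·(3.8333)) / 5 = 23.1667/5 = 4.6333
  S[B,B] = ((-2.1667)·(-2.1667) + (-3.1667)·(-3.1667) + (0.8333)·(0.8333) + (-0.1667)·(-0.1667) + (0.8333)·(0.8333) + (3.8333)·(3.8333)) / 5 = 30.8333/5 = 6.1667
  S = [[5.7667, 4.6333],
 [4.6333, 6.1667]].

Step 3 — invert S. det(S) = 5.7667·6.1667 - (4.6333)² = 14.0933.
  S^{-1} = (1/det) · [[d, -b], [-b, a]] = [[0.4376, -0.3288],
 [-0.3288, 0.4092]].

Step 4 — quadratic form (x̄ - mu_0)^T · S^{-1} · (x̄ - mu_0):
  S^{-1} · (x̄ - mu_0) = (1.0762, -0.9437),
  (x̄ - mu_0)^T · [...] = (1.8333)·(1.0762) + (-0.8333)·(-0.9437) = 2.7594.

Step 5 — scale by n: T² = 6 · 2.7594 = 16.5563.

T² ≈ 16.5563


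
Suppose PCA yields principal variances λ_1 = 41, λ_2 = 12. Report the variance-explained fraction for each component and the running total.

Step 1 — total variance = trace(Sigma) = Σ λ_i = 41 + 12 = 53.

Step 2 — fraction explained by component i = λ_i / Σ λ:
  PC1: 41/53 = 0.7736
  PC2: 12/53 = 0.2264

Step 3 — cumulative fraction after k components = (λ_1 + ... + λ_k) / Σ λ:
  k = 1: 41/53 = 0.7736
  k = 2: (41 + 12)/53 = 53/53 = 1

Summary (fraction, with percent):

explained: PC1 0.7736 (77.36%), PC2 0.2264 (22.64%);  cumulative: 0.7736, 1


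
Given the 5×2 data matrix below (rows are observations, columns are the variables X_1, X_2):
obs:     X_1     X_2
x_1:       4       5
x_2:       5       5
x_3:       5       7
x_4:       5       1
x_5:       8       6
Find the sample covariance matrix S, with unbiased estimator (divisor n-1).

Step 1 — column means:
  mean(X_1) = (4 + 5 + 5 + 5 + 8) / 5 = 27/5 = 5.4
  mean(X_2) = (5 + 5 + 7 + 1 + 6) / 5 = 24/5 = 4.8

Step 2 — sample covariance S[i,j] = (1/(n-1)) · Σ_k (x_{k,i} - mean_i) · (x_{k,j} - mean_j), with n-1 = 4.
  S[X_1,X_1] = ((-1.4)·(-1.4) + (-0.4)·(-0.4) + (-0.4)·(-0.4) + (-0.4)·(-0.4) + (2.6)·(2.6)) / 4 = 9.2/4 = 2.3
  S[X_1,X_2] = ((-1.4)·(0.2) + (-0.4)·(0.2) + (-0.4)·(2.2) + (-0.4)·(-3.8) + (2.6)·(1.2)) / 4 = 3.4/4 = 0.85
  S[X_2,X_2] = ((0.2)·(0.2) + (0.2)·(0.2) + (2.2)·(2.2) + (-3.8)·(-3.8) + (1.2)·(1.2)) / 4 = 20.8/4 = 5.2

S is symmetric (S[j,i] = S[i,j]). Assembling:

S = [[2.3, 0.85],
 [0.85, 5.2]]


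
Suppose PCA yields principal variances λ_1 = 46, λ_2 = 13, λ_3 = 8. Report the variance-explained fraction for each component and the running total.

Step 1 — total variance = trace(Sigma) = Σ λ_i = 46 + 13 + 8 = 67.

Step 2 — fraction explained by component i = λ_i / Σ λ:
  PC1: 46/67 = 0.6866
  PC2: 13/67 = 0.194
  PC3: 8/67 = 0.1194

Step 3 — cumulative fraction after k components = (λ_1 + ... + λ_k) / Σ λ:
  k = 1: 46/67 = 0.6866
  k = 2: (46 + 13)/67 = 59/67 = 0.8806
  k = 3: (46 + 13 + 8)/67 = 67/67 = 1

Summary (fraction, with percent):

explained: PC1 0.6866 (68.66%), PC2 0.194 (19.4%), PC3 0.1194 (11.94%);  cumulative: 0.6866, 0.8806, 1


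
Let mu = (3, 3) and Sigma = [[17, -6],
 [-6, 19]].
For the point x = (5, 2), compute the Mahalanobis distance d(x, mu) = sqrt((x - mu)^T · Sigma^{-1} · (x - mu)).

Step 1 — centre the observation: (x - mu) = (2, -1).

Step 2 — invert Sigma. det(Sigma) = 17·19 - (-6)² = 287.
  Sigma^{-1} = (1/det) · [[d, -b], [-b, a]] = [[0.0662, 0.0209],
 [0.0209, 0.0592]].

Step 3 — form the quadratic (x - mu)^T · Sigma^{-1} · (x - mu):
  Sigma^{-1} · (x - mu) = (0.1115, -0.0174).
  (x - mu)^T · [Sigma^{-1} · (x - mu)] = (2)·(0.1115) + (-1)·(-0.0174) = 0.2404.

Step 4 — take square root: d = √(0.2404) ≈ 0.4903.

d(x, mu) = √(0.2404) ≈ 0.4903


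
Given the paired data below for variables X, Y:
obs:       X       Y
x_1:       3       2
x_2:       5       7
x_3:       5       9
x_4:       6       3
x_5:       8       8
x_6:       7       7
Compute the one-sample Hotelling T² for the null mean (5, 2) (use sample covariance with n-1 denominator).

Step 1 — sample mean vector:
  mean(X) = (3 + 5 + 5 + 6 + 8 + 7) / 6 = 34/6 = 5.6667
  mean(Y) = (2 + 7 + 9 + 3 + 8 + 7) / 6 = 36/6 = 6
  x̄ = (5.6667, 6),  deviation x̄ - mu_0 = (5.6667, 6) - (5, 2) = (0.6667, 4).

Step 2 — sample covariance matrix, S[i,j] = (1/(n-1)) · Σ_k (x_{k,i} - mean_i) · (x_{k,j} - mean_j), divisor n-1 = 5:
  S[X,X] = ((-2.6667)·(-2.6667) + (-0.6667)·(-0.6667) + (-0.6667)·(-0.6667) + (0.3333)·(0.3333) + (2.3333)·(2.3333) + (1.3333)·(1.3333)) / 5 = 15.3333/5 = 3.0667
  S[X,Y] = ((-2.6667)·(-4) + (-0.6667)·(1) + (-0.6667)·(3) + (0.3333)·(-3) + (2.3333)·(2) + (1.3333)·(1)) / 5 = 13/5 = 2.6
  S[Y,Y] = ((-4)·(-4) + (1)·(1) + (3)·(3) + (-3)·(-3) + (2)·(2) + (1)·(1)) / 5 = 40/5 = 8
  S = [[3.0667, 2.6],
 [2.6, 8]].

Step 3 — invert S. det(S) = 3.0667·8 - (2.6)² = 17.7733.
  S^{-1} = (1/det) · [[d, -b], [-b, a]] = [[0.4501, -0.1463],
 [-0.1463, 0.1725]].

Step 4 — quadratic form (x̄ - mu_0)^T · S^{-1} · (x̄ - mu_0):
  S^{-1} · (x̄ - mu_0) = (-0.2851, 0.5926),
  (x̄ - mu_0)^T · [...] = (0.6667)·(-0.2851) + (4)·(0.5926) = 2.1805.

Step 5 — scale by n: T² = 6 · 2.1805 = 13.0833.

T² ≈ 13.0833


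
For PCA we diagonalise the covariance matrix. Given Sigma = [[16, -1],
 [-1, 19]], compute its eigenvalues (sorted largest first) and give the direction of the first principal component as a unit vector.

Step 1 — characteristic polynomial of 2×2 Sigma:
  det(Sigma - λI) = λ² - trace · λ + det = 0.
  trace = 16 + 19 = 35, det = 16·19 - (-1)² = 303.
Step 2 — discriminant:
  Δ = trace² - 4·det = 1225 - 1212 = 13.
Step 3 — eigenvalues:
  λ = (trace ± √Δ)/2 = (35 ± 3.6056)/2,
  λ_1 = 19.3028,  λ_2 = 15.6972.

Step 4 — unit eigenvector for λ_1: solve (Sigma - λ_1 I)v = 0. First row:
  (16 - 19.3028)·v_x + (-1)·v_y = 0, i.e. (-3.3028)·v_x + (-1)·v_y = 0,
  so v ∝ (b, λ_1 - a) = (-1, 3.3028); multiply by -1 so the first entry is positive: u = (1, -3.3028).
  ||u|| = √((1)² + (-3.3028)²) = √(11.9083) ≈ 3.4508,
  v_1 = u/||u|| ≈ (0.2898, -0.9571) (||v_1|| = 1).

λ_1 = 19.3028,  λ_2 = 15.6972;  v_1 ≈ (0.2898, -0.9571)


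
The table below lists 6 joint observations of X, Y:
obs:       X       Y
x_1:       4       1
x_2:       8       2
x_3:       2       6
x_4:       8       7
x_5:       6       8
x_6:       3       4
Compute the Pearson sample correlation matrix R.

Step 1 — column means:
  mean(X) = (4 + 8 + 2 + 8 + 6 + 3) / 6 = 31/6 = 5.1667
  mean(Y) = (1 + 2 + 6 + 7 + 8 + 4) / 6 = 28/6 = 4.6667

Step 2 — sample variances and covariances s[i,j] = (1/(n-1)) · Σ_k (x_{k,i} - mean_i) · (x_{k,j} - mean_j), with n-1 = 5:
  s[X,X] = ((-1.1667)·(-1.1667) + (2.8333)·(2.8333) + (-3.1667)·(-3.1667) + (2.8333)·(2.8333) + (0.8333)·(0.8333) + (-2.1667)·(-2.1667)) / 5 = 32.8333/5 = 6.5667
  s[X,Y] = ((-1.1667)·(-3.6667) + (2.8333)·(-2.6667) + (-3.1667)·(1.3333) + (2.8333)·(2.3333) + (0.8333)·(3.3333) + (-2.1667)·(-0.6667)) / 5 = 3.3333/5 = 0.6667
  s[Y,Y] = ((-3.6667)·(-3.6667) + (-2.6667)·(-2.6667) + (1.3333)·(1.3333) + (2.3333)·(2.3333) + (3.3333)·(3.3333) + (-0.6667)·(-0.6667)) / 5 = 39.3333/5 = 7.8667
  Sample standard deviations s_i = √(s[i,i]):
  s(X) = √(6.5667) = 2.5626
  s(Y) = √(7.8667) = 2.8048

Step 3 — r_{ij} = s_{ij} / (s_i · s_j):
  r[X,X] = 1 (diagonal).
  r[X,Y] = 0.6667 / (2.5626 · 2.8048) = 0.6667 / 7.1873 = 0.0928
  r[Y,Y] = 1 (diagonal).

R is symmetric with unit diagonal. Assembling:

R = [[1, 0.0928],
 [0.0928, 1]]


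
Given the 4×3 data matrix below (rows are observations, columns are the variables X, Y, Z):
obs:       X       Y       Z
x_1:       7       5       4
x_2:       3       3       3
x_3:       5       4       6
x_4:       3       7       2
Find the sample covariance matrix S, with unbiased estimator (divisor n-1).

Step 1 — column means:
  mean(X) = (7 + 3 + 5 + 3) / 4 = 18/4 = 4.5
  mean(Y) = (5 + 3 + 4 + 7) / 4 = 19/4 = 4.75
  mean(Z) = (4 + 3 + 6 + 2) / 4 = 15/4 = 3.75

Step 2 — sample covariance S[i,j] = (1/(n-1)) · Σ_k (x_{k,i} - mean_i) · (x_{k,j} - mean_j), with n-1 = 3.
  S[X,X] = ((2.5)·(2.5) + (-1.5)·(-1.5) + (0.5)·(0.5) + (-1.5)·(-1.5)) / 3 = 11/3 = 3.6667
  S[X,Y] = ((2.5)·(0.25) + (-1.5)·(-1.75) + (0.5)·(-0.75) + (-1.5)·(2.25)) / 3 = -0.5/3 = -0.1667
  S[X,Z] = ((2.5)·(0.25) + (-1.5)·(-0.75) + (0.5)·(2.25) + (-1.5)·(-1.75)) / 3 = 5.5/3 = 1.8333
  S[Y,Y] = ((0.25)·(0.25) + (-1.75)·(-1.75) + (-0.75)·(-0.75) + (2.25)·(2.25)) / 3 = 8.75/3 = 2.9167
  S[Y,Z] = ((0.25)·(0.25) + (-1.75)·(-0.75) + (-0.75)·(2.25) + (2.25)·(-1.75)) / 3 = -4.25/3 = -1.4167
  S[Z,Z] = ((0.25)·(0.25) + (-0.75)·(-0.75) + (2.25)·(2.25) + (-1.75)·(-1.75)) / 3 = 8.75/3 = 2.9167

S is symmetric (S[j,i] = S[i,j]). Assembling:

S = [[3.6667, -0.1667, 1.8333],
 [-0.1667, 2.9167, -1.4167],
 [1.8333, -1.4167, 2.9167]]


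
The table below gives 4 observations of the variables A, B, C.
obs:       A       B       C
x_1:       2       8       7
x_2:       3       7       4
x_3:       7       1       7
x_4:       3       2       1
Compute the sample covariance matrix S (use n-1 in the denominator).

Step 1 — column means:
  mean(A) = (2 + 3 + 7 + 3) / 4 = 15/4 = 3.75
  mean(B) = (8 + 7 + 1 + 2) / 4 = 18/4 = 4.5
  mean(C) = (7 + 4 + 7 + 1) / 4 = 19/4 = 4.75

Step 2 — sample covariance S[i,j] = (1/(n-1)) · Σ_k (x_{k,i} - mean_i) · (x_{k,j} - mean_j), with n-1 = 3.
  S[A,A] = ((-1.75)·(-1.75) + (-0.75)·(-0.75) + (3.25)·(3.25) + (-0.75)·(-0.75)) / 3 = 14.75/3 = 4.9167
  S[A,B] = ((-1.75)·(3.5) + (-0.75)·(2.5) + (3.25)·(-3.5) + (-0.75)·(-2.5)) / 3 = -17.5/3 = -5.8333
  S[A,C] = ((-1.75)·(2.25) + (-0.75)·(-0.75) + (3.25)·(2.25) + (-0.75)·(-3.75)) / 3 = 6.75/3 = 2.25
  S[B,B] = ((3.5)·(3.5) + (2.5)·(2.5) + (-3.5)·(-3.5) + (-2.5)·(-2.5)) / 3 = 37/3 = 12.3333
  S[B,C] = ((3.5)·(2.25) + (2.5)·(-0.75) + (-3.5)·(2.25) + (-2.5)·(-3.75)) / 3 = 7.5/3 = 2.5
  S[C,C] = ((2.25)·(2.25) + (-0.75)·(-0.75) + (2.25)·(2.25) + (-3.75)·(-3.75)) / 3 = 24.75/3 = 8.25

S is symmetric (S[j,i] = S[i,j]). Assembling:

S = [[4.9167, -5.8333, 2.25],
 [-5.8333, 12.3333, 2.5],
 [2.25, 2.5, 8.25]]


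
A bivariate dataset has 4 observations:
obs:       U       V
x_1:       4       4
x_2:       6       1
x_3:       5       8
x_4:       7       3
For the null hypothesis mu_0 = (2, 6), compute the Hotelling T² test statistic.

Step 1 — sample mean vector:
  mean(U) = (4 + 6 + 5 + 7) / 4 = 22/4 = 5.5
  mean(V) = (4 + 1 + 8 + 3) / 4 = 16/4 = 4
  x̄ = (5.5, 4),  deviation x̄ - mu_0 = (5.5, 4) - (2, 6) = (3.5, -2).

Step 2 — sample covariance matrix, S[i,j] = (1/(n-1)) · Σ_k (x_{k,i} - mean_i) · (x_{k,j} - mean_j), divisor n-1 = 3:
  S[U,U] = ((-1.5)·(-1.5) + (0.5)·(0.5) + (-0.5)·(-0.5) + (1.5)·(1.5)) / 3 = 5/3 = 1.6667
  S[U,V] = ((-1.5)·(0) + (0.5)·(-3) + (-0.5)·(4) + (1.5)·(-1)) / 3 = -5/3 = -1.6667
  S[V,V] = ((0)·(0) + (-3)·(-3) + (4)·(4) + (-1)·(-1)) / 3 = 26/3 = 8.6667
  S = [[1.6667, -1.6667],
 [-1.6667, 8.6667]].

Step 3 — invert S. det(S) = 1.6667·8.6667 - (-1.6667)² = 11.6667.
  S^{-1} = (1/det) · [[d, -b], [-b, a]] = [[0.7429, 0.1429],
 [0.1429, 0.1429]].

Step 4 — quadratic form (x̄ - mu_0)^T · S^{-1} · (x̄ - mu_0):
  S^{-1} · (x̄ - mu_0) = (2.3143, 0.2143),
  (x̄ - mu_0)^T · [...] = (3.5)·(2.3143) + (-2)·(0.2143) = 7.6714.

Step 5 — scale by n: T² = 4 · 7.6714 = 30.6857.

T² ≈ 30.6857


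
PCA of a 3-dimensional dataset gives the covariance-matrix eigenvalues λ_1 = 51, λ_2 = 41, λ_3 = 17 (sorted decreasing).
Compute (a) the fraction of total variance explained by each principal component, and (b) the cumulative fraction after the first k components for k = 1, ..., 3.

Step 1 — total variance = trace(Sigma) = Σ λ_i = 51 + 41 + 17 = 109.

Step 2 — fraction explained by component i = λ_i / Σ λ:
  PC1: 51/109 = 0.4679
  PC2: 41/109 = 0.3761
  PC3: 17/109 = 0.156

Step 3 — cumulative fraction after k components = (λ_1 + ... + λ_k) / Σ λ:
  k = 1: 51/109 = 0.4679
  k = 2: (51 + 41)/109 = 92/109 = 0.844
  k = 3: (51 + 41 + 17)/109 = 109/109 = 1

Summary (fraction, with percent):

explained: PC1 0.4679 (46.79%), PC2 0.3761 (37.61%), PC3 0.156 (15.6%);  cumulative: 0.4679, 0.844, 1


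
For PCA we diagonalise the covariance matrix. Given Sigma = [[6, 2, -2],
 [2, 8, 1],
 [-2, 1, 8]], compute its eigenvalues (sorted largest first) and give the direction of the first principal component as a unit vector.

Step 1 — characteristic polynomial p(λ) = det(λI - Sigma) = λ³ - tr·λ² + c_1·λ - det, where tr = trace, c_1 = sum of the principal 2×2 minors, det = det(Sigma):
  tr = 6 + 8 + 8 = 22,
  c_1 = (6·8 - (2)²) + (6·8 - (-2)²) + (8·8 - (1)²) = 44 + 44 + 63 = 151,
  det = 6·(8·8 - (1)²) - (2)·((2)·8 - (1)·(-2)) + (-2)·((2)·(1) - 8·(-2)) = 6·(63) - (2)·(18) + (-2)·(18) = 306.
  So p(λ) = λ³ - 22λ² + 151λ - 306.
Step 2 — look for an integer root (rational root theorem: any rational root is an integer divisor of 306). Testing λ = 9:
  p(9) = 729 - 1782 + 1359 - 306 = 0  ✓
  Dividing out (λ - 9): p(λ) = (λ - 9)(λ² - 13λ + 34).
Step 3 — remaining eigenvalues from the quadratic λ² - 13λ + 34 = 0:
  Δ = 13² - 4·34 = 169 - 136 = 33,  λ = (13 ± √33)/2 = (13 ± 5.7446)/2 ≈ 9.3723 or 3.6277.
  Sorted: λ_1 = 9.3723,  λ_2 = 9,  λ_3 = 3.6277  (check: sum = 22 = tr ✓).

Step 4 — unit eigenvector for λ_1 ≈ 9.3723: v spans the null space of (Sigma - λ_1 I), whose rows are
  r_1 = (-3.3723, 2, -2),  r_2 = (2, -1.3723, 1),  r_3 = (-2, 1, -1.3723).
  v is orthogonal to every row, so take v ∝ r_1 × r_2 = ((2)·(1) - (-2)·(-1.3723), (-2)·(2) - (-3.3723)·(1), (-3.3723)·(-1.3723) - (2)·(2)) ≈ (-0.7446, -0.6277, 0.6277).
  Rescale (multiply by -1 so the first nonzero entry is positive): u = (0.7446, 0.6277, -0.6277).
  ||u|| = √((0.7446)² + (0.6277)² + (-0.6277)²) = √(1.3424) ≈ 1.1586,  v_1 = u/||u|| ≈ (0.6426, 0.5418, -0.5418) (||v_1|| = 1).

λ_1 = 9.3723,  λ_2 = 9,  λ_3 = 3.6277;  v_1 ≈ (0.6426, 0.5418, -0.5418)
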